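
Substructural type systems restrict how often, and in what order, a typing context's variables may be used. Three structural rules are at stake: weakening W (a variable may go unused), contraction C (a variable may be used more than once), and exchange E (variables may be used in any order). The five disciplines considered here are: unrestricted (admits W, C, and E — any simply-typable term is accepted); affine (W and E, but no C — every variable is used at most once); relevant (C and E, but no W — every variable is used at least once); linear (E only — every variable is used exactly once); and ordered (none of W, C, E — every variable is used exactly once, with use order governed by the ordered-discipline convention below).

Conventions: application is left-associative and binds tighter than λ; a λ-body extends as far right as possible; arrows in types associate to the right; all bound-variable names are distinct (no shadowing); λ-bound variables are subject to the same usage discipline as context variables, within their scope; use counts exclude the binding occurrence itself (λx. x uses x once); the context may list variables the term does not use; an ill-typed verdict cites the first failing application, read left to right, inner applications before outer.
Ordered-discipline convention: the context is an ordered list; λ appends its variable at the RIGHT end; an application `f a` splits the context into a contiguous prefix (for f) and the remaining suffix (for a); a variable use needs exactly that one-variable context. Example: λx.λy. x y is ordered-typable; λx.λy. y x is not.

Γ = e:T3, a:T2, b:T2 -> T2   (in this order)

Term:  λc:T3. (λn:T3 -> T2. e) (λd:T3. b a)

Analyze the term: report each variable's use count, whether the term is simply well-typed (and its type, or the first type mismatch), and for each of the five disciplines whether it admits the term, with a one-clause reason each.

usage: e=1, a=1, b=1, c [bound]=0, n [bound]=0, d [bound]=0
order of uses: e, b, a
typing: well-typed — term : T3 -> T3
ordered ✗ (needs weakening: c, n, d unused)
linear ✗ (needs weakening: c, n, d unused)
affine ✓ (at most one use each (e, a, b, c, n, d))
relevant ✗ (needs weakening: c, n, d unused)
unrestricted ✓ (simply typable at T3 -> T3; W, C, E all held)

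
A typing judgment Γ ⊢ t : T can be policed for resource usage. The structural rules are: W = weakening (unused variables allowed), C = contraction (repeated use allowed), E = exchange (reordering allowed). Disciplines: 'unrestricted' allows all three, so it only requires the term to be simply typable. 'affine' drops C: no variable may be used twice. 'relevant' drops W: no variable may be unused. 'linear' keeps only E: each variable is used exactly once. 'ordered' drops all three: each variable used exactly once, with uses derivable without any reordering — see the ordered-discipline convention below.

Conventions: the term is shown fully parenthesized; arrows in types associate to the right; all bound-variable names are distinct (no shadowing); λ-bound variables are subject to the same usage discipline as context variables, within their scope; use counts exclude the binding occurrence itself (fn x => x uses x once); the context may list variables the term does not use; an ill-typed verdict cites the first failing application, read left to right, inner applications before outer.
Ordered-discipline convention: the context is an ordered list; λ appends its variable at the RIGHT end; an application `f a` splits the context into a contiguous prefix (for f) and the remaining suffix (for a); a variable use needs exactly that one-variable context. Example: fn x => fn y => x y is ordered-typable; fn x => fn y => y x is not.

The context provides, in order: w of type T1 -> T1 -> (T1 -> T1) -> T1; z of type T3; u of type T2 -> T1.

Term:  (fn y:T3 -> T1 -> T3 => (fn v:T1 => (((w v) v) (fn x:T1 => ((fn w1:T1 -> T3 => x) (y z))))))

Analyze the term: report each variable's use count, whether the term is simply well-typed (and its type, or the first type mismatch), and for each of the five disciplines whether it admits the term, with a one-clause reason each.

counts: w: 1; z: 1; u: 0; y (λ-bound): 1; v (λ-bound): 2; x (λ-bound): 1; w1 (λ-bound): 0
uses in reading order: w, v, v, x, y, z
typing: well-typed at (T3 -> T1 -> T3) -> T1 -> T1
ordered: ✗ — uses contraction: v ×2; u, w1 left unused
linear: ✗ — uses contraction: v ×2; u, w1 left unused
affine: ✗ — uses contraction: v ×2
relevant: ✗ — u, w1 left unused
unrestricted: ✓ — type-checks ((T3 -> T1 -> T3) -> T1 -> T1) and nothing is barred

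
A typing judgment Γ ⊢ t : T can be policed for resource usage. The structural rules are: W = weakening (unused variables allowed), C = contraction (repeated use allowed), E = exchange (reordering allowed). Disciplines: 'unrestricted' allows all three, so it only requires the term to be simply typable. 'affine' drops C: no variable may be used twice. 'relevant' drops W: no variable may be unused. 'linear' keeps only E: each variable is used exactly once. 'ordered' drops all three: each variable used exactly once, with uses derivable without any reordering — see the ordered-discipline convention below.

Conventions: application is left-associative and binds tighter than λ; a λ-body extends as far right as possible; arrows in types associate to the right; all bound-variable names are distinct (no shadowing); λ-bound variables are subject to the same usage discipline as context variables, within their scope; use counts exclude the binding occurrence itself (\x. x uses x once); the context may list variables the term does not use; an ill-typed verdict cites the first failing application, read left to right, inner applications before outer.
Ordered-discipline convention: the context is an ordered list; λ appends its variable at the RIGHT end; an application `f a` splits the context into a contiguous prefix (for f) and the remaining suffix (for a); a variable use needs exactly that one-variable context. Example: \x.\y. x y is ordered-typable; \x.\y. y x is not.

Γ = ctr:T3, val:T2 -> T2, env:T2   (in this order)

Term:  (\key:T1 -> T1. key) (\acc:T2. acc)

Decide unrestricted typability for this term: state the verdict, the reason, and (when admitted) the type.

no — not simply typable
use counts: ctr=0, val=0, env=0, key (λ-bound)=1, acc (λ-bound)=1
use order (left to right): key, acc
typing: ill-typed: a function awaiting T1 -> T1 gets T2 -> T2
across the five disciplines: ordered ✗, linear ✗, affine ✗, relevant ✗, unrestricted ✗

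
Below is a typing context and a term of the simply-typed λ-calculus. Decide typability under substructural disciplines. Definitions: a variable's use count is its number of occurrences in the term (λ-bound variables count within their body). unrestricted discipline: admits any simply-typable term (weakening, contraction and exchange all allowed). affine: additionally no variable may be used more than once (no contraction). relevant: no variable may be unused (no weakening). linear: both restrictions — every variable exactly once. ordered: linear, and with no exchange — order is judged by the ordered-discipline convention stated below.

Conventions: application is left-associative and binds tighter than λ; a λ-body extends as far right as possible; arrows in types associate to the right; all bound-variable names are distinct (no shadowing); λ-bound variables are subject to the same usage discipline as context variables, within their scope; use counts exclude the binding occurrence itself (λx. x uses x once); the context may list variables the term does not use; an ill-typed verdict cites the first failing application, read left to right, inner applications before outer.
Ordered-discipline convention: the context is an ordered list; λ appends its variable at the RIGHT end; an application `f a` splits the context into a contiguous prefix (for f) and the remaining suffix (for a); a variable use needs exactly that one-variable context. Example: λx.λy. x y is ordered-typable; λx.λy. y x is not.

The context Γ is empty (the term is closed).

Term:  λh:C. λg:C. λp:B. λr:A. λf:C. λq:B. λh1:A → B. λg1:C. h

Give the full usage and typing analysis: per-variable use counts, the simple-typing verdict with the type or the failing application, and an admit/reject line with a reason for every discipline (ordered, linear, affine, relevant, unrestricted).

variable uses: h (λ-bound) ×1, g (λ-bound) ×0, p (λ-bound) ×0, r (λ-bound) ×0, f (λ-bound) ×0, q (λ-bound) ×0, h1 (λ-bound) ×0, g1 (λ-bound) ×0
order of uses: h
typing: well-typed — term : C → C → B → A → C → B → (A → B) → C → C
ordered: ✗ — g, p, r, f, q, h1, g1 left unused
linear: ✗ — g, p, r, f, q, h1, g1 left unused
affine: ✓ — h, g, p, r, f, q, h1, g1: no repeats, contraction unneeded
relevant: ✗ — g, p, r, f, q, h1, g1 left unused
unrestricted: ✓ — simply typable at C → C → B → A → C → B → (A → B) → C → C; W, C, E all held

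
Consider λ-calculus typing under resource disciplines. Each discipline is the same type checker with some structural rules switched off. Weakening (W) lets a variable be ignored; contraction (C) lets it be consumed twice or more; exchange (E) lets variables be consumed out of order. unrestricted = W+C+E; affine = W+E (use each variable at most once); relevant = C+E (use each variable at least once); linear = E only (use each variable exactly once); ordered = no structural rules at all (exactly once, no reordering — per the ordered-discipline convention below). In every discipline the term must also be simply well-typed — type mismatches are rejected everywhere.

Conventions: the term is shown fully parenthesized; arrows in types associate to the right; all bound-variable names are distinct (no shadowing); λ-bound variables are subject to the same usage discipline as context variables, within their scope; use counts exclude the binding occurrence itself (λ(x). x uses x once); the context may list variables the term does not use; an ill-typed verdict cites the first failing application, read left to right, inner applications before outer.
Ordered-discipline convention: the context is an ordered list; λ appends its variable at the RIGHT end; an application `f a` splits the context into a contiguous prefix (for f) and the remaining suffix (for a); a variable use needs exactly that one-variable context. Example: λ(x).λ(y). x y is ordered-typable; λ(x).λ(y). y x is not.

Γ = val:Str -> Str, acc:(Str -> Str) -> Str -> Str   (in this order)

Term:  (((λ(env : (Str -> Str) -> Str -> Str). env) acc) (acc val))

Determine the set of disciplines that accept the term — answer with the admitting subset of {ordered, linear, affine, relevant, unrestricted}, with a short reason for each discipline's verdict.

accepted by: relevant, unrestricted
variable uses: val=1; acc=2; env [bound]=1
use order (left to right): env, acc, acc, val
typing: well-typed at Str -> Str
ordered: ✗ — repeated use of acc ×2
linear: ✗ — repeated use of acc ×2
affine: ✗ — repeated use of acc ×2
relevant: ✓ — val, acc, env: all used, weakening unneeded
unrestricted: ✓ — type-checks (Str -> Str) and nothing is barred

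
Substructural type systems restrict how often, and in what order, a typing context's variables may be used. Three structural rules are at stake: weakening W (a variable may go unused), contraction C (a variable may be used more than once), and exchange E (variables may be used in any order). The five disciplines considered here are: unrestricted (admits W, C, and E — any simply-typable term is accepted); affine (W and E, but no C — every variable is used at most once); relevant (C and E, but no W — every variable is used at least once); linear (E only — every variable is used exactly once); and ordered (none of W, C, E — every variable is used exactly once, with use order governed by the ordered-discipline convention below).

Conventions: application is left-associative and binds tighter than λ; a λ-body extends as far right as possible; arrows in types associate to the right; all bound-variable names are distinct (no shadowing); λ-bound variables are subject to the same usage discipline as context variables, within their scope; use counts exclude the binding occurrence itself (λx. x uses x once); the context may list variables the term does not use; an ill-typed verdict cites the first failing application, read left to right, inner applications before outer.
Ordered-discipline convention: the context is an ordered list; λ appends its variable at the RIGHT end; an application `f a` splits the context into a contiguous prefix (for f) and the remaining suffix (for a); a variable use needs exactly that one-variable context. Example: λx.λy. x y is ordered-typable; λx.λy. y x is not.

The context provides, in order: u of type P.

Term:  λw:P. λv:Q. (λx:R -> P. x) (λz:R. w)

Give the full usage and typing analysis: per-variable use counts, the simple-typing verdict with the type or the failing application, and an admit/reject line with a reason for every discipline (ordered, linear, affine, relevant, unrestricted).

usage: u ×0; w [bound] ×1; v [bound] ×0; x [bound] ×1; z [bound] ×0
order of uses: x, w
typing: the term checks, with type P -> Q -> R -> P
ordered ✗ (u, v, z never used (weakening))
linear ✗ (u, v, z never used (weakening))
affine ✓ (none of u, w, v, x, z used more than once)
relevant ✗ (u, v, z never used (weakening))
unrestricted ✓ (simply typable at P -> Q -> R -> P; W, C, E all held)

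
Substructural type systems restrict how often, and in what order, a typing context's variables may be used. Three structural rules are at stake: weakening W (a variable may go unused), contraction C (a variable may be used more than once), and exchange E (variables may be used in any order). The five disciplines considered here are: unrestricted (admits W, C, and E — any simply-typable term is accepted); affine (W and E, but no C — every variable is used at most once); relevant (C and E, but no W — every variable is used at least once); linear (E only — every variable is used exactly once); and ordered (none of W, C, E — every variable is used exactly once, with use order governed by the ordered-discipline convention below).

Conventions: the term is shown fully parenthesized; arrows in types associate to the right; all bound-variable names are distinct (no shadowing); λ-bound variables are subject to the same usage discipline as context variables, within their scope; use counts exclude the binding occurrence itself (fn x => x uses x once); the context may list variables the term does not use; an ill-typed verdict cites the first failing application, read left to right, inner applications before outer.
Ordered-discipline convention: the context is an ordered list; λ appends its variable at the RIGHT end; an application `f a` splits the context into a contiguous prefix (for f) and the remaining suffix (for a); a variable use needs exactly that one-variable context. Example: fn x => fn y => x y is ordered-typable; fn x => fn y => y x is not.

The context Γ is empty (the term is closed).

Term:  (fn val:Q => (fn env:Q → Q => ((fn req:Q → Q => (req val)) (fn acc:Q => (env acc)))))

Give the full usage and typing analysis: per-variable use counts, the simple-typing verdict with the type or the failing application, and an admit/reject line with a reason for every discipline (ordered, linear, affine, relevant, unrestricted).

variable uses: val (λ-bound): 1×; env (λ-bound): 1×; req (λ-bound): 1×; acc (λ-bound): 1×
use order (left to right): req, val, env, acc
typing: well-typed at Q → (Q → Q) → Q
ordered: ✗, needs exchange: uses follow req, val, env, acc
linear: ✓, each of val, env, req, acc used exactly once
affine: ✓, none of val, env, req, acc used more than once
relevant: ✓, val, env, req, acc: all used, weakening unneeded
unrestricted: ✓, typability at Q → (Q → Q) → Q is all that's needed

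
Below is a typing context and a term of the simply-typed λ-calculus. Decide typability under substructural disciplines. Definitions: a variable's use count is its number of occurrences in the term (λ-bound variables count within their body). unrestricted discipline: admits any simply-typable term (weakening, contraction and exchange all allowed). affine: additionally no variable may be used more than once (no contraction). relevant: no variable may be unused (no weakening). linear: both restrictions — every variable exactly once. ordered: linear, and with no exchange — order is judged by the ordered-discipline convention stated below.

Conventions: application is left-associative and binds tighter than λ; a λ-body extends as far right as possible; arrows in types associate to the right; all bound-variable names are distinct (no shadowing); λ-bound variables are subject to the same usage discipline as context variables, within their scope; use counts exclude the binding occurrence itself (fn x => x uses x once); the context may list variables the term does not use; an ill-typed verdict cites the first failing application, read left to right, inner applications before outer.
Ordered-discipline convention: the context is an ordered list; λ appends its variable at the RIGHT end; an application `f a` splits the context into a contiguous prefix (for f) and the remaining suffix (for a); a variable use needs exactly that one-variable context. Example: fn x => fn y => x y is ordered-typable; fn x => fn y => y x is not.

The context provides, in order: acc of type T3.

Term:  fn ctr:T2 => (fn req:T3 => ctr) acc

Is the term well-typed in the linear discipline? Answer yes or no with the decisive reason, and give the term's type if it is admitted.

no — req never used (weakening)
usage: acc ×1, ctr [bound] ×1, req [bound] ×0
order of uses: ctr, acc
typing: well-typed — term : T2 → T2
summary: ordered ✗; linear ✗; affine ✓; relevant ✗; unrestricted ✓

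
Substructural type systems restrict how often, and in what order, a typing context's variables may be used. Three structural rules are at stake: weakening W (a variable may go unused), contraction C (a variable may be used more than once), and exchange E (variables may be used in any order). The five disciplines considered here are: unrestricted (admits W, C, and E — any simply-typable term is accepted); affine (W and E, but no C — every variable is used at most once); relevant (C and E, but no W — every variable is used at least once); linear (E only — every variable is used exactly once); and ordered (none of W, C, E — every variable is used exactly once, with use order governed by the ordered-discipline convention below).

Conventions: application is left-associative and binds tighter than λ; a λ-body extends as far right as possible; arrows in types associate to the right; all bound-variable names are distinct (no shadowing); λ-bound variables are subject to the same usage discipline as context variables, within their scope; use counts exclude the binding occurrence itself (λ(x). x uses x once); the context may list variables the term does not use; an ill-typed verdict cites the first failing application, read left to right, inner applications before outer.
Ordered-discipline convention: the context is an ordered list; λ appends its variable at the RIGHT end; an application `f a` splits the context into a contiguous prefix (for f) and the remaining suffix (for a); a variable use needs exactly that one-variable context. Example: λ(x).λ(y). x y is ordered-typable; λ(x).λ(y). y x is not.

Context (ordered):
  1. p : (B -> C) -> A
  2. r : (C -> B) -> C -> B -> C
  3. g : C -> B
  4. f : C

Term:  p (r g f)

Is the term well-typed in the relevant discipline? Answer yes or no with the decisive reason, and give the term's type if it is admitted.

yes — p, r, g, f: all used, weakening unneeded; term : A
usage: p=1; r=1; g=1; f=1
uses in reading order: p, r, g, f
typing: the term checks, with type A
summary: ordered ✓, linear ✓, affine ✓, relevant ✓, unrestricted ✓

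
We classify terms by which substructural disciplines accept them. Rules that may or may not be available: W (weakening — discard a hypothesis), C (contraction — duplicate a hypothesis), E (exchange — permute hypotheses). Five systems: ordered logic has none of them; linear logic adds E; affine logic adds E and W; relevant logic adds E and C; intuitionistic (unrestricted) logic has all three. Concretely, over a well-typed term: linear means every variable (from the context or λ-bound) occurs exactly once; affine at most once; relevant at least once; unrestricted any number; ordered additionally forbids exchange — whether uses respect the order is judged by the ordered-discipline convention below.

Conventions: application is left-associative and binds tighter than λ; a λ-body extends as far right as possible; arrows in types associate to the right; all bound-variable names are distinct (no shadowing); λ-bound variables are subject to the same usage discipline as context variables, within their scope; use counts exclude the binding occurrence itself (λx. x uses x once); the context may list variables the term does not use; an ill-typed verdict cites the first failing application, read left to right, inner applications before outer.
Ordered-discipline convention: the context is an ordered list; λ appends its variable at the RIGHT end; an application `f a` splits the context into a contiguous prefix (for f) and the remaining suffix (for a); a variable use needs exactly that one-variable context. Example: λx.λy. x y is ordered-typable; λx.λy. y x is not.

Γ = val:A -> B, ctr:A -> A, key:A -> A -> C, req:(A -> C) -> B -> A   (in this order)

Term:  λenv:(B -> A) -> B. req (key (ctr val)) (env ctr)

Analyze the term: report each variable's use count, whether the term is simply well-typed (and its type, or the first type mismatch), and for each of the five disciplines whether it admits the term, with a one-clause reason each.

counts: val: 1×, ctr: 2×, key: 1×, req: 1×, env [bound]: 1×
order of uses: req, key, ctr, val, env, ctr
typing: ill-typed: an application expects A but receives A -> B
ordered: ✗, not simply typable
linear: ✗, fails simple typing
affine: ✗, a type mismatch blocks all five
relevant: ✗, the type mismatch rejects it
unrestricted: ✗, not simply typable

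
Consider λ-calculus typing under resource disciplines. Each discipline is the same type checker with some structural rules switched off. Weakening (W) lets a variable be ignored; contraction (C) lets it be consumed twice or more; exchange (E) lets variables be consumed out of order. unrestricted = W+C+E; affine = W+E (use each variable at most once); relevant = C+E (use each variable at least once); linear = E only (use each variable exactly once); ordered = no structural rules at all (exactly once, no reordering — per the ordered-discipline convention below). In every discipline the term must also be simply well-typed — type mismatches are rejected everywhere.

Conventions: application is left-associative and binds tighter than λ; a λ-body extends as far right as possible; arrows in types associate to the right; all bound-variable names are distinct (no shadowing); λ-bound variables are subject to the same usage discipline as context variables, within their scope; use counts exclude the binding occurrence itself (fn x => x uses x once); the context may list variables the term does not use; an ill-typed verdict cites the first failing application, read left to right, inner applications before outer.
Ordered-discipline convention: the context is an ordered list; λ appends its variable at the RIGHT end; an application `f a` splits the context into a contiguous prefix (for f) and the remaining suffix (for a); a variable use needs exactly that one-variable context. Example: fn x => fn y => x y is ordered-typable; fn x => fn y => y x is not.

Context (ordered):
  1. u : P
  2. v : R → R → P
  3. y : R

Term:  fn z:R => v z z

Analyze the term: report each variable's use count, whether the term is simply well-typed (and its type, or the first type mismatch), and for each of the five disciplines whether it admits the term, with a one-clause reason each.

counts: u: 0, v: 1, y: 0, z (bound): 2
left-to-right use order: v, z, z
typing: the term checks, with type R → P
ordered ✗ (repeated use of z ×2; unused: u, y — weakening required)
linear ✗ (repeated use of z ×2; unused: u, y — weakening required)
affine ✗ (repeated use of z ×2)
relevant ✗ (unused: u, y — weakening required)
unrestricted ✓ (simply typable at R → P; W, C, E all held)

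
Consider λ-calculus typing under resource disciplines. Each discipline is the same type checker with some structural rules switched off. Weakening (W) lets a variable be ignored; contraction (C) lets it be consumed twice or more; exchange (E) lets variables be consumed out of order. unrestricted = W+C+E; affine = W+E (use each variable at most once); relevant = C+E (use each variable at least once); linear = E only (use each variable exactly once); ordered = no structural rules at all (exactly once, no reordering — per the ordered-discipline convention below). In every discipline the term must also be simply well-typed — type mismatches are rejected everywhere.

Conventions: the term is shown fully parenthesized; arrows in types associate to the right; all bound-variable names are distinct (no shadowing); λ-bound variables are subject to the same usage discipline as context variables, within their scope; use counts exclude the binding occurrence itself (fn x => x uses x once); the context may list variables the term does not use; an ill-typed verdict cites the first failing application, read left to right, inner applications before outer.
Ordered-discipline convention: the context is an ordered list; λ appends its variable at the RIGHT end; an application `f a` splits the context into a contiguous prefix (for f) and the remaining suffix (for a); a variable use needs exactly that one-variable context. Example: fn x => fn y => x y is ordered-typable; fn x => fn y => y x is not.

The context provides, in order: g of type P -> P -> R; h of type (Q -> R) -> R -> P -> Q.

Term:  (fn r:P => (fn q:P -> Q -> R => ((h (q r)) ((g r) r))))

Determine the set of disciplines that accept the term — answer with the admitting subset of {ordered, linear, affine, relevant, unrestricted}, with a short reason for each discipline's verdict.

admitted by: relevant, unrestricted
counts: g=1, h=1, r [bound]=3, q [bound]=1
left-to-right use order: h, q, r, g, r, r
typing: ✓ — P -> (P -> Q -> R) -> P -> Q
ordered ✗ (needs contraction — r ×3)
linear ✗ (needs contraction — r ×3)
affine ✗ (needs contraction — r ×3)
relevant ✓ (at least one use each (g, h, r, q))
unrestricted ✓ (type-checks (P -> (P -> Q -> R) -> P -> Q) and nothing is barred)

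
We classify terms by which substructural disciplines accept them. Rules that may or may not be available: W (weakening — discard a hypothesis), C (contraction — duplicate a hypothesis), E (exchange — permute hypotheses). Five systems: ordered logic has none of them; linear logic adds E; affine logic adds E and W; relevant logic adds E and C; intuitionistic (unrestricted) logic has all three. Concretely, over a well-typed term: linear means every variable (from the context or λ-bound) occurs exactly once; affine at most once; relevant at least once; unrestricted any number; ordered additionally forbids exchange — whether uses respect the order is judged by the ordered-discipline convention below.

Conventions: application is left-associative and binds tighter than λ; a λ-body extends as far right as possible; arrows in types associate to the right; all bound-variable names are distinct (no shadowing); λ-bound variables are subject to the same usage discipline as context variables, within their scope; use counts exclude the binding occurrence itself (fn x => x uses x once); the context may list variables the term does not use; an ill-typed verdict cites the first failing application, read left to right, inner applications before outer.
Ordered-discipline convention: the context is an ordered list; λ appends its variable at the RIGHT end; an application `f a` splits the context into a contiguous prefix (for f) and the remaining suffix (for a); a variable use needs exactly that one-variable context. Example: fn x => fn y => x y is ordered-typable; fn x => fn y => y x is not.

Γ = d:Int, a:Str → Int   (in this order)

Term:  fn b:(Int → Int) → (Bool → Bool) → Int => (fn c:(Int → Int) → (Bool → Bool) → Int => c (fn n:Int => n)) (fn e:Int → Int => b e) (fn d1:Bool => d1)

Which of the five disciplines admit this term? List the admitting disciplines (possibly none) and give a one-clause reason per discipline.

admitted in: affine, unrestricted
use counts: d ×0; a ×0; b (bound) ×1; c (bound) ×1; n (bound) ×1; e (bound) ×1; d1 (bound) ×1
left-to-right use order: c, n, b, e, d1
typing: the term checks, with type ((Int → Int) → (Bool → Bool) → Int) → Int
ordered: ✗, needs weakening: d, a unused
linear: ✗, needs weakening: d, a unused
affine: ✓, none of d, a, b, c, n, e, d1 used more than once
relevant: ✗, needs weakening: d, a unused
unrestricted: ✓, well-typed at ((Int → Int) → (Bool → Bool) → Int) → Int; no restrictions here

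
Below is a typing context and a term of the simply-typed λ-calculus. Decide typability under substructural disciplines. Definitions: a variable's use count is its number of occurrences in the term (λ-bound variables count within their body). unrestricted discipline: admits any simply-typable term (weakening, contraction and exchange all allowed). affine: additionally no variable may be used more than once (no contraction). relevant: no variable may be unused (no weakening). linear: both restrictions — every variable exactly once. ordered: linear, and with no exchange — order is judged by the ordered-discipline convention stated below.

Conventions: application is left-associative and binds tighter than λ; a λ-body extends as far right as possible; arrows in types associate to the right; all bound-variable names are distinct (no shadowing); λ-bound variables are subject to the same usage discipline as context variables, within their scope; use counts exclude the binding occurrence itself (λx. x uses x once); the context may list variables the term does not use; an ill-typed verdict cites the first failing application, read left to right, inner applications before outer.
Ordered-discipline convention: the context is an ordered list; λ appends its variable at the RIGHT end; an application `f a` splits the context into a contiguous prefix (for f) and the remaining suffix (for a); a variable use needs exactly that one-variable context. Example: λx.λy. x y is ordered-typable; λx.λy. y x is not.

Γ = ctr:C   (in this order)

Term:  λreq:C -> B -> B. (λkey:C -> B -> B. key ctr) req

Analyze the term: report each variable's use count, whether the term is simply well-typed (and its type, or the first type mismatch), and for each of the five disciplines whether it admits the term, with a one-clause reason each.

use counts: ctr ×1; req (λ-bound) ×1; key (λ-bound) ×1
order of uses: key, ctr, req
typing: well-typed at (C -> B -> B) -> B -> B
ordered: ✗ — needs exchange: uses follow key, ctr, req
linear: ✓ — ctr, req, key: one use apiece
affine: ✓ — ctr, req, key: no repeats, contraction unneeded
relevant: ✓ — at least one use each (ctr, req, key)
unrestricted: ✓ — typability at (C -> B -> B) -> B -> B is all that's needed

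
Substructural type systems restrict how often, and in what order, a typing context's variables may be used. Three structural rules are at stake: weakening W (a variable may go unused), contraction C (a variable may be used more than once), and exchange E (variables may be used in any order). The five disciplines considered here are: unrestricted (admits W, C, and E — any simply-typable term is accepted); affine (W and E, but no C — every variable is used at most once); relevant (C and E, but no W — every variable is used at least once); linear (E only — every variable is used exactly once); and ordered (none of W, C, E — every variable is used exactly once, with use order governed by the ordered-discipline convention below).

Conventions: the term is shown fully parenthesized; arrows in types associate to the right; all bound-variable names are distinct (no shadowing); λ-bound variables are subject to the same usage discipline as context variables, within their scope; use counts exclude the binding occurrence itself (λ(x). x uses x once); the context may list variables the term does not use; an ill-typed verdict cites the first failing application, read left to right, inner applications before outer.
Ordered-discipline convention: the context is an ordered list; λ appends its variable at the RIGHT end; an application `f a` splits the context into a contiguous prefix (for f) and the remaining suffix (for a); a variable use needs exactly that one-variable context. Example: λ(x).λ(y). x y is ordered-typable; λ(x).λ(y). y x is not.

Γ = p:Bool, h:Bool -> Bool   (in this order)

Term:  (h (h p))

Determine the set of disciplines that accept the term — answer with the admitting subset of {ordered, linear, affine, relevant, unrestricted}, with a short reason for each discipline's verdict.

admitted in: relevant, unrestricted
use counts: p: 1×; h: 2×
order of uses: h, h, p
typing: well-typed at Bool
ordered: ✗, uses contraction: h ×2
linear: ✗, uses contraction: h ×2
affine: ✗, uses contraction: h ×2
relevant: ✓, p, h: all used, weakening unneeded
unrestricted: ✓, typability at Bool is all that's needed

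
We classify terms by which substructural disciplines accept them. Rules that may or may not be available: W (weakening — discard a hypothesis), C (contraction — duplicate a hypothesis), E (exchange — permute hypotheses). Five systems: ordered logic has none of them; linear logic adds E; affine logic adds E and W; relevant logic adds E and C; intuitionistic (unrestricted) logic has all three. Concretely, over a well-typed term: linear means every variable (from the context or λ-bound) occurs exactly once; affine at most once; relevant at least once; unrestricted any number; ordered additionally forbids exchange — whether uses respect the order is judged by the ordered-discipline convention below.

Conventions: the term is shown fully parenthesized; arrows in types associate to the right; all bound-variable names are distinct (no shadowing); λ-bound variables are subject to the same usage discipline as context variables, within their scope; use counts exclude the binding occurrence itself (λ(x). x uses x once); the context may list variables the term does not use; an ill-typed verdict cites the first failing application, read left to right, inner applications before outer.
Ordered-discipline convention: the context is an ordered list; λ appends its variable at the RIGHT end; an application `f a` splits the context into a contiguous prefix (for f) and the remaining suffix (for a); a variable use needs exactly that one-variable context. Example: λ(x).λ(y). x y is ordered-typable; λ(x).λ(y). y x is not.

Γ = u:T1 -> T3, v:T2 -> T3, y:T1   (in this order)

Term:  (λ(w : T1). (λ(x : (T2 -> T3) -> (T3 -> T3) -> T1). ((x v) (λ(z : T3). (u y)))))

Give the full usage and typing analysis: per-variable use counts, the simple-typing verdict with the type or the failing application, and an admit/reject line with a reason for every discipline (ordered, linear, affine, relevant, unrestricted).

counts: u: 1, v: 1, y: 1, w [bound]: 0, x [bound]: 1, z [bound]: 0
uses in reading order: x, v, u, y
typing: well-typed at T1 -> ((T2 -> T3) -> (T3 -> T3) -> T1) -> T1
ordered: ✗, w, z never used (weakening)
linear: ✗, w, z never used (weakening)
affine: ✓, u, v, y, w, x, z: no repeats, contraction unneeded
relevant: ✗, w, z never used (weakening)
unrestricted: ✓, well-typed at T1 -> ((T2 -> T3) -> (T3 -> T3) -> T1) -> T1; no restrictions here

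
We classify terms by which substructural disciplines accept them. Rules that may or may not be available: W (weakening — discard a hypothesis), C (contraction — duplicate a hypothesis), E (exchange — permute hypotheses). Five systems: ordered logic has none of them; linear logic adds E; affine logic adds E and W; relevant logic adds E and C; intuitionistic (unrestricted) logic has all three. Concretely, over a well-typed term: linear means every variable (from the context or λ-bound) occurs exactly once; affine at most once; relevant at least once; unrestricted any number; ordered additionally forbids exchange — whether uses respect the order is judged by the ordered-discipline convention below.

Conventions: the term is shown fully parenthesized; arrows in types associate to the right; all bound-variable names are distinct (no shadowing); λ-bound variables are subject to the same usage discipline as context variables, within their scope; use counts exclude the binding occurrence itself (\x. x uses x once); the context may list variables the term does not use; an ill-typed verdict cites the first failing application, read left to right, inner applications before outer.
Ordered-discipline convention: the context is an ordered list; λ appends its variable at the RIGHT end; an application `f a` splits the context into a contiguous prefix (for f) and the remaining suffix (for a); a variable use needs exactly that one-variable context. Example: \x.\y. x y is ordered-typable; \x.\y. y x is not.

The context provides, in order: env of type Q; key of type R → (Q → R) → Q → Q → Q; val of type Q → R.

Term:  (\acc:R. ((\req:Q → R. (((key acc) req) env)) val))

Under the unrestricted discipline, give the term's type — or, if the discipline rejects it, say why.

term : R → Q → Q
variable uses: env=1; key=1; val=1; acc (λ-bound)=1; req (λ-bound)=1
use order (left to right): key, acc, req, env, val
typing: ✓ — R → Q → Q
per-discipline verdicts: ordered ✗ | linear ✓ | affine ✓ | relevant ✓ | unrestricted ✓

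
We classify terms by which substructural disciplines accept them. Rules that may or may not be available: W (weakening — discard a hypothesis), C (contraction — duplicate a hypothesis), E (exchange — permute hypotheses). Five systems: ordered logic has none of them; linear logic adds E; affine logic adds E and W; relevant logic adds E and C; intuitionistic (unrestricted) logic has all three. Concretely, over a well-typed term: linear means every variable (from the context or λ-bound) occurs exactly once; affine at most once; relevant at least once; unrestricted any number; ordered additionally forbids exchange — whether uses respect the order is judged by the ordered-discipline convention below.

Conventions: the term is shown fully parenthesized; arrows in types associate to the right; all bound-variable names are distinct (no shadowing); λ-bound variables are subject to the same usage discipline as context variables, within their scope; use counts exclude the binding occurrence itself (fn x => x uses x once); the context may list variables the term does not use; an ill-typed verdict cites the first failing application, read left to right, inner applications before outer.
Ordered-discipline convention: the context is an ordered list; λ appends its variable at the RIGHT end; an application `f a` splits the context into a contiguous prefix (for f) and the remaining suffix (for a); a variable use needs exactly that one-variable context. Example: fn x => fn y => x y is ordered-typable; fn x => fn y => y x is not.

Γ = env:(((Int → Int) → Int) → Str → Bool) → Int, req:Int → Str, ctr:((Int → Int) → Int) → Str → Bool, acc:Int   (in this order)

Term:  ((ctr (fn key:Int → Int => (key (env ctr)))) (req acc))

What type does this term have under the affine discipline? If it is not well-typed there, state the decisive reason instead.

not well-typed under affine — repeated use of ctr ×2
counts: env=1; req=1; ctr=2; acc=1; key (λ-bound)=1
left-to-right use order: ctr, key, env, ctr, req, acc
typing: ✓ — Bool
all disciplines: ordered ✗ | linear ✗ | affine ✗ | relevant ✓ | unrestricted ✓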